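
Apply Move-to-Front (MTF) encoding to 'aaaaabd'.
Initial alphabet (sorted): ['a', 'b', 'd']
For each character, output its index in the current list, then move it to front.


MTF encoding:
'a': index 0 in ['a', 'b', 'd'] -> ['a', 'b', 'd']
'a': index 0 in ['a', 'b', 'd'] -> ['a', 'b', 'd']
'a': index 0 in ['a', 'b', 'd'] -> ['a', 'b', 'd']
'a': index 0 in ['a', 'b', 'd'] -> ['a', 'b', 'd']
'a': index 0 in ['a', 'b', 'd'] -> ['a', 'b', 'd']
'b': index 1 in ['a', 'b', 'd'] -> ['b', 'a', 'd']
'd': index 2 in ['b', 'a', 'd'] -> ['d', 'b', 'a']


Output: [0, 0, 0, 0, 0, 1, 2]


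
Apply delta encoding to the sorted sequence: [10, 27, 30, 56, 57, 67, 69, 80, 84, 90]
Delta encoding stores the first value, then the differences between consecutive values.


First value: 10
Deltas:
  27 - 10 = 17
  30 - 27 = 3
  56 - 30 = 26
  57 - 56 = 1
  67 - 57 = 10
  69 - 67 = 2
  80 - 69 = 11
  84 - 80 = 4
  90 - 84 = 6


Delta encoded: [10, 17, 3, 26, 1, 10, 2, 11, 4, 6]


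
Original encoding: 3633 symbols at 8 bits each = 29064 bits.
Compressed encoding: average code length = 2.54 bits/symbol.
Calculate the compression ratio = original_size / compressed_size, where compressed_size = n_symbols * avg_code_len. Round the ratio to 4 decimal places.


original_size = n_symbols * orig_bits = 3633 * 8 = 29064 bits
compressed_size = n_symbols * avg_code_len = 3633 * 2.54 = 9227.82 bits
ratio = original_size / compressed_size = 29064 / 9227.82 = 3.1496

Compression ratio = 3.1496


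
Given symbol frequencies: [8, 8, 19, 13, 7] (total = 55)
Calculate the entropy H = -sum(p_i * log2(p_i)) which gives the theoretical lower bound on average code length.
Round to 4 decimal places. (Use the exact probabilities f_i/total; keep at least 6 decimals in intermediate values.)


Per-symbol terms -p_i * log2(p_i) with p_i = f_i/55:
  p = 8/55 = 0.145455: log2(p) = -2.781360, -p*log2(p) = 0.404561
  p = 8/55 = 0.145455: log2(p) = -2.781360, -p*log2(p) = 0.404561
  p = 19/55 = 0.345455: log2(p) = -1.533432, -p*log2(p) = 0.529731
  p = 13/55 = 0.236364: log2(p) = -2.080920, -p*log2(p) = 0.491854
  p = 7/55 = 0.127273: log2(p) = -2.974005, -p*log2(p) = 0.378510
H = 0.404561 + 0.404561 + 0.529731 + 0.491854 + 0.378510 = 2.209217

H = 2.2092 bits/symbol


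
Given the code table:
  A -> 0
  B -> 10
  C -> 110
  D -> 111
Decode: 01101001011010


Decoding:
0 -> A
110 -> C
10 -> B
0 -> A
10 -> B
110 -> C
10 -> B


Result: ACBABCB


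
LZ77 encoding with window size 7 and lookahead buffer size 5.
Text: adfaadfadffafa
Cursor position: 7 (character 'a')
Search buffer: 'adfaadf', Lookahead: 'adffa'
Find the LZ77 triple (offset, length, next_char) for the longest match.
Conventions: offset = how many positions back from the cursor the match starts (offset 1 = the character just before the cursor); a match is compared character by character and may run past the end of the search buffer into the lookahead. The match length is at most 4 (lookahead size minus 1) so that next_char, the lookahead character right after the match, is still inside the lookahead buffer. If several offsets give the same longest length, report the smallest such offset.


Try each offset into the search buffer:
  offset=1 (pos 6, char 'f'): match length 0
  offset=2 (pos 5, char 'd'): match length 0
  offset=3 (pos 4, char 'a'): match length 3
  offset=4 (pos 3, char 'a'): match length 1
  offset=5 (pos 2, char 'f'): match length 0
  offset=6 (pos 1, char 'd'): match length 0
  offset=7 (pos 0, char 'a'): match length 3
Longest match has length 3, found at offsets 3, 7; take the smallest, offset 3.
next_char = character at position 7 + 3 = 10 -> 'f'

Best match: offset=3, length=3 (matching 'adf' starting at position 4)
LZ77 triple: (3, 3, 'f')


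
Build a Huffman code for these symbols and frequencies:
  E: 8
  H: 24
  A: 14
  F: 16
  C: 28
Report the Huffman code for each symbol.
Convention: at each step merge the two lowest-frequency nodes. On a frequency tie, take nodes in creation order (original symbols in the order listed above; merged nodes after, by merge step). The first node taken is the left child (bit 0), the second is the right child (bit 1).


Huffman tree construction:
Step 1: Merge E(8) + A(14) = 22
Step 2: Merge F(16) + (E+A)(22) = 38
Step 3: Merge H(24) + C(28) = 52
Step 4: Merge (F+(E+A))(38) + (H+C)(52) = 90
Read each symbol's code off the tree from the root (left child = 0, right child = 1).

Codes:
  E: 010 (length 3)
  H: 10 (length 2)
  A: 011 (length 3)
  F: 00 (length 2)
  C: 11 (length 2)
Average code length: 202/90 = 2.2444 bits/symbol


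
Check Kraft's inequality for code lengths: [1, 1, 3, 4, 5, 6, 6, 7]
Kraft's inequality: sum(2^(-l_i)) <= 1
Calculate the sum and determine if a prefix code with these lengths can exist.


Sum = 2^(-1) + 2^(-1) + 2^(-3) + 2^(-4) + 2^(-5) + 2^(-6) + 2^(-6) + 2^(-7)
    = 0.5 + 0.5 + 0.125 + 0.0625 + 0.03125 + 0.015625 + 0.015625 + 0.0078125
    = 161/128 = 1.2578125
Since 1.2578125 > 1, Kraft's inequality is NOT satisfied.
A prefix code with these lengths CANNOT exist.

Kraft sum = 1.2578125. Not satisfied.


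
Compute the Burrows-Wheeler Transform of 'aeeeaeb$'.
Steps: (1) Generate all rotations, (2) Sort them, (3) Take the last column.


Rotations (sorted):
  0: $aeeeaeb -> last char: b
  1: aeb$aeee -> last char: e
  2: aeeeaeb$ -> last char: $
  3: b$aeeeae -> last char: e
  4: eaeb$aee -> last char: e
  5: eb$aeeea -> last char: a
  6: eeaeb$ae -> last char: e
  7: eeeaeb$a -> last char: a


BWT = be$eeaea


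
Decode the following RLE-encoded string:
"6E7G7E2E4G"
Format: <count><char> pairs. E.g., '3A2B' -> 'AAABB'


Expanding each <count><char> pair:
  6E -> 'EEEEEE'
  7G -> 'GGGGGGG'
  7E -> 'EEEEEEE'
  2E -> 'EE'
  4G -> 'GGGG'

Decoded = EEEEEEGGGGGGGEEEEEEEEEGGGG


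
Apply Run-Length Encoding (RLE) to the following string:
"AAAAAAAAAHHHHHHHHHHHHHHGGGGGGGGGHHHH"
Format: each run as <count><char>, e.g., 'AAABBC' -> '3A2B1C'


Scanning runs left to right:
  i=0: run of 'A' x 9 -> '9A'
  i=9: run of 'H' x 14 -> '14H'
  i=23: run of 'G' x 9 -> '9G'
  i=32: run of 'H' x 4 -> '4H'

RLE = 9A14H9G4H


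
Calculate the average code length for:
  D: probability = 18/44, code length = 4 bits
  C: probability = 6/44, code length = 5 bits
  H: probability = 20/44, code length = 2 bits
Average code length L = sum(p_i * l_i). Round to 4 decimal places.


Weighted contributions p_i * l_i:
  D: (18/44) * 4 = 72/44
  C: (6/44) * 5 = 30/44
  H: (20/44) * 2 = 40/44
Sum = (72 + 30 + 40)/44 = 142/44

L = 142/44 = 3.2273 bits/symbol


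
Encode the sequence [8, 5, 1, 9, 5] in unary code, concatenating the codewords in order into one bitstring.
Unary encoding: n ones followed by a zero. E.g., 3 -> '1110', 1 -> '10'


Encode each number as n ones followed by a terminating 0:
  8 -> 111111110 (9 bits)
  5 -> 111110 (6 bits)
  1 -> 10 (2 bits)
  9 -> 1111111110 (10 bits)
  5 -> 111110 (6 bits)
Total length = 9 + 6 + 2 + 10 + 6 = 33 bits.

Unary([8, 5, 1, 9, 5]) = 111111110111110101111111110111110 (33 bits)


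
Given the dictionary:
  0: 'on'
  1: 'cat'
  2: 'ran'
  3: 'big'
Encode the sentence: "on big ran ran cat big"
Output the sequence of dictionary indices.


Look up each word in the dictionary:
  'on' -> 0
  'big' -> 3
  'ran' -> 2
  'ran' -> 2
  'cat' -> 1
  'big' -> 3

Encoded: [0, 3, 2, 2, 1, 3]


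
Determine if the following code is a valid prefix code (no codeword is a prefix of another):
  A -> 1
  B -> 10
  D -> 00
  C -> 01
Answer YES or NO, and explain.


Checking each pair (does one codeword prefix another?):
  A='1' vs B='10': prefix -- VIOLATION

NO -- this is NOT a valid prefix code. A (1) is a prefix of B (10).


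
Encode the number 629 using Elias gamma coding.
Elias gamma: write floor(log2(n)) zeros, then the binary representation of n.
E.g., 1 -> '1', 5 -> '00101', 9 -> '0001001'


num_bits = floor(log2(629)) + 1 = 10
leading_zeros = num_bits - 1 = 9
binary(629) = 1001110101

Elias gamma(629) = '000000000' + '1001110101' = 0000000001001110101 (19 bits)


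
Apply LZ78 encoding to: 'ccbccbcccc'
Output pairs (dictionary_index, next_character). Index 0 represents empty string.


LZ78 encoding steps:
Dictionary: {0: ''}
Step 1: w='' (idx 0), next='c' -> output (0, 'c'), add 'c' as idx 1
Step 2: w='c' (idx 1), next='b' -> output (1, 'b'), add 'cb' as idx 2
Step 3: w='c' (idx 1), next='c' -> output (1, 'c'), add 'cc' as idx 3
Step 4: w='' (idx 0), next='b' -> output (0, 'b'), add 'b' as idx 4
Step 5: w='cc' (idx 3), next='c' -> output (3, 'c'), add 'ccc' as idx 5
Step 6: w='c' (idx 1), end of input -> output (1, '')


Encoded: [(0, 'c'), (1, 'b'), (1, 'c'), (0, 'b'), (3, 'c'), (1, '')]


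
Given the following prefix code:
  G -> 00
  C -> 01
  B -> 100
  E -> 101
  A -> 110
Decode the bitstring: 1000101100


Decoding step by step:
Bits 100 -> B
Bits 01 -> C
Bits 01 -> C
Bits 100 -> B


Decoded message: BCCB


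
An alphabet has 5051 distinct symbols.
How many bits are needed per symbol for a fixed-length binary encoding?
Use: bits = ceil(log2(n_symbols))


log2(5051) = 12.3024
Bracket: 2^12 = 4096 < 5051 <= 2^13 = 8192
So ceil(log2(5051)) = 13

bits = ceil(log2(5051)) = ceil(12.3024) = 13 bits


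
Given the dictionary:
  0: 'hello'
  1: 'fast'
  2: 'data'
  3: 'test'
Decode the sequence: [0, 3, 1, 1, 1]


Look up each index in the dictionary:
  0 -> 'hello'
  3 -> 'test'
  1 -> 'fast'
  1 -> 'fast'
  1 -> 'fast'

Decoded: "hello test fast fast fast"


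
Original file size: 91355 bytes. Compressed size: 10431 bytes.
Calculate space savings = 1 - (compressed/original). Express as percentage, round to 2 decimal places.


ratio = compressed/original = 10431/91355 = 0.114181
savings = 1 - ratio = 1 - 0.114181 = 0.885819
as a percentage: 0.885819 * 100 = 88.58%

Space savings = 1 - 10431/91355 = 88.58%


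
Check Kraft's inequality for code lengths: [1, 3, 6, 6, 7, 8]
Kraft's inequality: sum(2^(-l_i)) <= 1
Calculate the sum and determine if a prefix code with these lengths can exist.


Sum = 2^(-1) + 2^(-3) + 2^(-6) + 2^(-6) + 2^(-7) + 2^(-8)
    = 0.5 + 0.125 + 0.015625 + 0.015625 + 0.0078125 + 0.00390625
    = 171/256 = 0.66796875
Since 0.66796875 <= 1, Kraft's inequality IS satisfied.
A prefix code with these lengths CAN exist.

Kraft sum = 0.66796875. Satisfied.


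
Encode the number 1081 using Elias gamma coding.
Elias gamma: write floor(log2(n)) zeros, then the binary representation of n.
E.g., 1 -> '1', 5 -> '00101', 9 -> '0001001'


num_bits = floor(log2(1081)) + 1 = 11
leading_zeros = num_bits - 1 = 10
binary(1081) = 10000111001

Elias gamma(1081) = '0000000000' + '10000111001' = 000000000010000111001 (21 bits)


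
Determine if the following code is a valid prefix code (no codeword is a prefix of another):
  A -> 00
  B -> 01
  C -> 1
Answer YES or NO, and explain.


Checking each pair (does one codeword prefix another?):
  A='00' vs B='01': no prefix
  A='00' vs C='1': no prefix
  B='01' vs A='00': no prefix
  B='01' vs C='1': no prefix
  C='1' vs A='00': no prefix
  C='1' vs B='01': no prefix
No violation found over all pairs.

YES -- this is a valid prefix code. No codeword is a prefix of any other codeword.


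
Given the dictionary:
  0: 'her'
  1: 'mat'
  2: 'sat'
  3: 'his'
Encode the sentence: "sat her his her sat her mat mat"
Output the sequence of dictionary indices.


Look up each word in the dictionary:
  'sat' -> 2
  'her' -> 0
  'his' -> 3
  'her' -> 0
  'sat' -> 2
  'her' -> 0
  'mat' -> 1
  'mat' -> 1

Encoded: [2, 0, 3, 0, 2, 0, 1, 1]


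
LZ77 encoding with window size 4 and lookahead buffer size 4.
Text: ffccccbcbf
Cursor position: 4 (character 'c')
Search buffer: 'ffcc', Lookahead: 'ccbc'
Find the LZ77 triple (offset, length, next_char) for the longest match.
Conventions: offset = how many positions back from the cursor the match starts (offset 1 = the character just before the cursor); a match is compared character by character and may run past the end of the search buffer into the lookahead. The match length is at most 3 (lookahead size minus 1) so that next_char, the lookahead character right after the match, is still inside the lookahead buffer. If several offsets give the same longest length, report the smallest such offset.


Try each offset into the search buffer:
  offset=1 (pos 3, char 'c'): match length 2
  offset=2 (pos 2, char 'c'): match length 2
  offset=3 (pos 1, char 'f'): match length 0
  offset=4 (pos 0, char 'f'): match length 0
Longest match has length 2, found at offsets 1, 2; take the smallest, offset 1.
next_char = character at position 4 + 2 = 6 -> 'b'

Best match: offset=1, length=2 (matching 'cc' starting at position 3)
LZ77 triple: (1, 2, 'b')


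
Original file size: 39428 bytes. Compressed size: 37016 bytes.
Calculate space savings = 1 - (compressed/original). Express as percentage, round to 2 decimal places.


ratio = compressed/original = 37016/39428 = 0.938825
savings = 1 - ratio = 1 - 0.938825 = 0.061175
as a percentage: 0.061175 * 100 = 6.12%

Space savings = 1 - 37016/39428 = 6.12%


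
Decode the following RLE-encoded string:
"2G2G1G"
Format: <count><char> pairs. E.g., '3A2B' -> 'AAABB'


Expanding each <count><char> pair:
  2G -> 'GG'
  2G -> 'GG'
  1G -> 'G'

Decoded = GGGGG


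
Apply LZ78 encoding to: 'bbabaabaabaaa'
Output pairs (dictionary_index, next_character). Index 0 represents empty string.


LZ78 encoding steps:
Dictionary: {0: ''}
Step 1: w='' (idx 0), next='b' -> output (0, 'b'), add 'b' as idx 1
Step 2: w='b' (idx 1), next='a' -> output (1, 'a'), add 'ba' as idx 2
Step 3: w='ba' (idx 2), next='a' -> output (2, 'a'), add 'baa' as idx 3
Step 4: w='baa' (idx 3), next='b' -> output (3, 'b'), add 'baab' as idx 4
Step 5: w='' (idx 0), next='a' -> output (0, 'a'), add 'a' as idx 5
Step 6: w='a' (idx 5), next='a' -> output (5, 'a'), add 'aa' as idx 6


Encoded: [(0, 'b'), (1, 'a'), (2, 'a'), (3, 'b'), (0, 'a'), (5, 'a')]


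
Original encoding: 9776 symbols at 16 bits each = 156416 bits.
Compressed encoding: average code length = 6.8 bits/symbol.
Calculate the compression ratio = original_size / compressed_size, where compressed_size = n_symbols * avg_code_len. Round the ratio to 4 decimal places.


original_size = n_symbols * orig_bits = 9776 * 16 = 156416 bits
compressed_size = n_symbols * avg_code_len = 9776 * 6.8 = 66476.8 bits
ratio = original_size / compressed_size = 156416 / 66476.8 = 2.3529

Compression ratio = 2.3529


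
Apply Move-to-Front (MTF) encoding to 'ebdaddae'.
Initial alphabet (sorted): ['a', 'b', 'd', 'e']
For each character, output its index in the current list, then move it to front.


MTF encoding:
'e': index 3 in ['a', 'b', 'd', 'e'] -> ['e', 'a', 'b', 'd']
'b': index 2 in ['e', 'a', 'b', 'd'] -> ['b', 'e', 'a', 'd']
'd': index 3 in ['b', 'e', 'a', 'd'] -> ['d', 'b', 'e', 'a']
'a': index 3 in ['d', 'b', 'e', 'a'] -> ['a', 'd', 'b', 'e']
'd': index 1 in ['a', 'd', 'b', 'e'] -> ['d', 'a', 'b', 'e']
'd': index 0 in ['d', 'a', 'b', 'e'] -> ['d', 'a', 'b', 'e']
'a': index 1 in ['d', 'a', 'b', 'e'] -> ['a', 'd', 'b', 'e']
'e': index 3 in ['a', 'd', 'b', 'e'] -> ['e', 'a', 'd', 'b']


Output: [3, 2, 3, 3, 1, 0, 1, 3]


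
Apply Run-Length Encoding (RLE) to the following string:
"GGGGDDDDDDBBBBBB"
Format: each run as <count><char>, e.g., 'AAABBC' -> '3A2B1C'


Scanning runs left to right:
  i=0: run of 'G' x 4 -> '4G'
  i=4: run of 'D' x 6 -> '6D'
  i=10: run of 'B' x 6 -> '6B'

RLE = 4G6D6B


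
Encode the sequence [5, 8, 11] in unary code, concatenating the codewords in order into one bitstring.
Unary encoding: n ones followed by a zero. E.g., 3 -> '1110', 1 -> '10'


Encode each number as n ones followed by a terminating 0:
  5 -> 111110 (6 bits)
  8 -> 111111110 (9 bits)
  11 -> 111111111110 (12 bits)
Total length = 6 + 9 + 12 = 27 bits.

Unary([5, 8, 11]) = 111110111111110111111111110 (27 bits)


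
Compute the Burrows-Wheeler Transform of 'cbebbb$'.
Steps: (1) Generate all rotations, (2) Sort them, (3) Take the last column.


Rotations (sorted):
  0: $cbebbb -> last char: b
  1: b$cbebb -> last char: b
  2: bb$cbeb -> last char: b
  3: bbb$cbe -> last char: e
  4: bebbb$c -> last char: c
  5: cbebbb$ -> last char: $
  6: ebbb$cb -> last char: b


BWT = bbbec$b


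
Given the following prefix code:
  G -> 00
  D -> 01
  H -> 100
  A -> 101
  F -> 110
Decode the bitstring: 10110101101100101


Decoding step by step:
Bits 101 -> A
Bits 101 -> A
Bits 01 -> D
Bits 101 -> A
Bits 100 -> H
Bits 101 -> A


Decoded message: AADAHA


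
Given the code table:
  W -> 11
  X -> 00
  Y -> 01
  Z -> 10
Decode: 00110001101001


Decoding:
00 -> X
11 -> W
00 -> X
01 -> Y
10 -> Z
10 -> Z
01 -> Y


Result: XWXYZZY


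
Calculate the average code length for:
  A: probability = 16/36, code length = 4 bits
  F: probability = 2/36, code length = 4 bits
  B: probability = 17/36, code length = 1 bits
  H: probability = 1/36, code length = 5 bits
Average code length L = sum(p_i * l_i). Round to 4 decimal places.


Weighted contributions p_i * l_i:
  A: (16/36) * 4 = 64/36
  F: (2/36) * 4 = 8/36
  B: (17/36) * 1 = 17/36
  H: (1/36) * 5 = 5/36
Sum = (64 + 8 + 17 + 5)/36 = 94/36

L = 94/36 = 2.6111 bits/symbol


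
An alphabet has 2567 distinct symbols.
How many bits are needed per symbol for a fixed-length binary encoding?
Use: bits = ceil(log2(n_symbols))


log2(2567) = 11.3259
Bracket: 2^11 = 2048 < 2567 <= 2^12 = 4096
So ceil(log2(2567)) = 12

bits = ceil(log2(2567)) = ceil(11.3259) = 12 bits


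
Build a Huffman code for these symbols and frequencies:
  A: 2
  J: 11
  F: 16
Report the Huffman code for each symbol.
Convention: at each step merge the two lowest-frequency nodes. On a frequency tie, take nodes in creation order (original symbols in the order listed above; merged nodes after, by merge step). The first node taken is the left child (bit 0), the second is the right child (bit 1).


Huffman tree construction:
Step 1: Merge A(2) + J(11) = 13
Step 2: Merge (A+J)(13) + F(16) = 29
Read each symbol's code off the tree from the root (left child = 0, right child = 1).

Codes:
  A: 00 (length 2)
  J: 01 (length 2)
  F: 1 (length 1)
Average code length: 42/29 = 1.4483 bits/symbol


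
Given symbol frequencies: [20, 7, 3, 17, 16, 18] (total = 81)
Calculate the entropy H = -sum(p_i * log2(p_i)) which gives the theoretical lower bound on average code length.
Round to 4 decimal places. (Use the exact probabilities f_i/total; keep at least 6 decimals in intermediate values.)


Per-symbol terms -p_i * log2(p_i) with p_i = f_i/81:
  p = 20/81 = 0.246914: log2(p) = -2.017922, -p*log2(p) = 0.498252
  p = 7/81 = 0.086420: log2(p) = -3.532495, -p*log2(p) = 0.305277
  p = 3/81 = 0.037037: log2(p) = -4.754888, -p*log2(p) = 0.176107
  p = 17/81 = 0.209877: log2(p) = -2.252387, -p*log2(p) = 0.472723
  p = 16/81 = 0.197531: log2(p) = -2.339850, -p*log2(p) = 0.462193
  p = 18/81 = 0.222222: log2(p) = -2.169925, -p*log2(p) = 0.482206
H = 0.498252 + 0.305277 + 0.176107 + 0.472723 + 0.462193 + 0.482206 = 2.396758

H = 2.3968 bits/symbol


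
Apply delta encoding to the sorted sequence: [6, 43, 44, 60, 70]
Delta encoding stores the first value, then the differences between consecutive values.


First value: 6
Deltas:
  43 - 6 = 37
  44 - 43 = 1
  60 - 44 = 16
  70 - 60 = 10


Delta encoded: [6, 37, 1, 16, 10]


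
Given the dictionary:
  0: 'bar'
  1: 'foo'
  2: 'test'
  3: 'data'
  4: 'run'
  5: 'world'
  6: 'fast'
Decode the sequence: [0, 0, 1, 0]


Look up each index in the dictionary:
  0 -> 'bar'
  0 -> 'bar'
  1 -> 'foo'
  0 -> 'bar'

Decoded: "bar bar foo bar"


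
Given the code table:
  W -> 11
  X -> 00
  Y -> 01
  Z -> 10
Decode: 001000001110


Decoding:
00 -> X
10 -> Z
00 -> X
00 -> X
11 -> W
10 -> Z


Result: XZXXWZ


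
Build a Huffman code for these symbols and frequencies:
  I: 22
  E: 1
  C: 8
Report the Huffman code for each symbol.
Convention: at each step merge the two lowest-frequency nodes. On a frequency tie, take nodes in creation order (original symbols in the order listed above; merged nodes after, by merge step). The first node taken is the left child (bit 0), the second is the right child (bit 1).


Huffman tree construction:
Step 1: Merge E(1) + C(8) = 9
Step 2: Merge (E+C)(9) + I(22) = 31
Read each symbol's code off the tree from the root (left child = 0, right child = 1).

Codes:
  I: 1 (length 1)
  E: 00 (length 2)
  C: 01 (length 2)
Average code length: 40/31 = 1.2903 bits/symbol


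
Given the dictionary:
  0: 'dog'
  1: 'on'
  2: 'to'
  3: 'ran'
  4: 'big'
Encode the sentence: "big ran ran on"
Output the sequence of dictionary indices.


Look up each word in the dictionary:
  'big' -> 4
  'ran' -> 3
  'ran' -> 3
  'on' -> 1

Encoded: [4, 3, 3, 1]


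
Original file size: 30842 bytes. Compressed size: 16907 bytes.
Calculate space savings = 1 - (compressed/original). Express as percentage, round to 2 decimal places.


ratio = compressed/original = 16907/30842 = 0.548181
savings = 1 - ratio = 1 - 0.548181 = 0.451819
as a percentage: 0.451819 * 100 = 45.18%

Space savings = 1 - 16907/30842 = 45.18%


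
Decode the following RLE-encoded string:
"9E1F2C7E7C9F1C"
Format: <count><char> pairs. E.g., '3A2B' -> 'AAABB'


Expanding each <count><char> pair:
  9E -> 'EEEEEEEEE'
  1F -> 'F'
  2C -> 'CC'
  7E -> 'EEEEEEE'
  7C -> 'CCCCCCC'
  9F -> 'FFFFFFFFF'
  1C -> 'C'

Decoded = EEEEEEEEEFCCEEEEEEECCCCCCCFFFFFFFFFC


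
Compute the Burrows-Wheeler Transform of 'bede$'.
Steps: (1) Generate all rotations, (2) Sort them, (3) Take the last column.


Rotations (sorted):
  0: $bede -> last char: e
  1: bede$ -> last char: $
  2: de$be -> last char: e
  3: e$bed -> last char: d
  4: ede$b -> last char: b


BWT = e$edb


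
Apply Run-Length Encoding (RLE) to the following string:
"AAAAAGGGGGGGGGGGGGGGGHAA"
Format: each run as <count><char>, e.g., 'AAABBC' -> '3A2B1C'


Scanning runs left to right:
  i=0: run of 'A' x 5 -> '5A'
  i=5: run of 'G' x 16 -> '16G'
  i=21: run of 'H' x 1 -> '1H'
  i=22: run of 'A' x 2 -> '2A'

RLE = 5A16G1H2A


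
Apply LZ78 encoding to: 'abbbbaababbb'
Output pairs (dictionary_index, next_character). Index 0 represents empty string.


LZ78 encoding steps:
Dictionary: {0: ''}
Step 1: w='' (idx 0), next='a' -> output (0, 'a'), add 'a' as idx 1
Step 2: w='' (idx 0), next='b' -> output (0, 'b'), add 'b' as idx 2
Step 3: w='b' (idx 2), next='b' -> output (2, 'b'), add 'bb' as idx 3
Step 4: w='b' (idx 2), next='a' -> output (2, 'a'), add 'ba' as idx 4
Step 5: w='a' (idx 1), next='b' -> output (1, 'b'), add 'ab' as idx 5
Step 6: w='ab' (idx 5), next='b' -> output (5, 'b'), add 'abb' as idx 6
Step 7: w='b' (idx 2), end of input -> output (2, '')


Encoded: [(0, 'a'), (0, 'b'), (2, 'b'), (2, 'a'), (1, 'b'), (5, 'b'), (2, '')]


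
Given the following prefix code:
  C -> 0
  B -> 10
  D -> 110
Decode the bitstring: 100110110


Decoding step by step:
Bits 10 -> B
Bits 0 -> C
Bits 110 -> D
Bits 110 -> D


Decoded message: BCDD


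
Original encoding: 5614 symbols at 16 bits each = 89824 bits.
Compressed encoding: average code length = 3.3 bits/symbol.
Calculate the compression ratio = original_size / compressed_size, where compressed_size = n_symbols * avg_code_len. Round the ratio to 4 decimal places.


original_size = n_symbols * orig_bits = 5614 * 16 = 89824 bits
compressed_size = n_symbols * avg_code_len = 5614 * 3.3 = 18526.2 bits
ratio = original_size / compressed_size = 89824 / 18526.2 = 4.8485

Compression ratio = 4.8485


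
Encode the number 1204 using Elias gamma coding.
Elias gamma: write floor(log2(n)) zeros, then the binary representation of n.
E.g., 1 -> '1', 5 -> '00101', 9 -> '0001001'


num_bits = floor(log2(1204)) + 1 = 11
leading_zeros = num_bits - 1 = 10
binary(1204) = 10010110100

Elias gamma(1204) = '0000000000' + '10010110100' = 000000000010010110100 (21 bits)


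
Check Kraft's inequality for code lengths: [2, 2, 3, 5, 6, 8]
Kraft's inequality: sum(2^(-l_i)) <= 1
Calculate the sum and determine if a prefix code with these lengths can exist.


Sum = 2^(-2) + 2^(-2) + 2^(-3) + 2^(-5) + 2^(-6) + 2^(-8)
    = 0.25 + 0.25 + 0.125 + 0.03125 + 0.015625 + 0.00390625
    = 173/256 = 0.67578125
Since 0.67578125 <= 1, Kraft's inequality IS satisfied.
A prefix code with these lengths CAN exist.

Kraft sum = 0.67578125. Satisfied.


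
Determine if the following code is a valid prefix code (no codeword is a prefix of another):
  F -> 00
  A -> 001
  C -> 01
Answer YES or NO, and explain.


Checking each pair (does one codeword prefix another?):
  F='00' vs A='001': prefix -- VIOLATION

NO -- this is NOT a valid prefix code. F (00) is a prefix of A (001).


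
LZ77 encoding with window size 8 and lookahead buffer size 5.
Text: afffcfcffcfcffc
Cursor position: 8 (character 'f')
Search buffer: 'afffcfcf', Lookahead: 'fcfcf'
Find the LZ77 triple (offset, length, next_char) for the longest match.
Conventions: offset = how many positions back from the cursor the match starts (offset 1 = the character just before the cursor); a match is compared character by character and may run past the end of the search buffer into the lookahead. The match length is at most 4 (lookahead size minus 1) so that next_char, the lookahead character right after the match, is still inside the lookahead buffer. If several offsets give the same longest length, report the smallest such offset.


Try each offset into the search buffer:
  offset=1 (pos 7, char 'f'): match length 1
  offset=2 (pos 6, char 'c'): match length 0
  offset=3 (pos 5, char 'f'): match length 3
  offset=4 (pos 4, char 'c'): match length 0
  offset=5 (pos 3, char 'f'): match length 4
  offset=6 (pos 2, char 'f'): match length 1
  offset=7 (pos 1, char 'f'): match length 1
  offset=8 (pos 0, char 'a'): match length 0
Longest match has length 4 at offset 5.
next_char = character at position 8 + 4 = 12 -> 'f'

Best match: offset=5, length=4 (matching 'fcfc' starting at position 3)
LZ77 triple: (5, 4, 'f')


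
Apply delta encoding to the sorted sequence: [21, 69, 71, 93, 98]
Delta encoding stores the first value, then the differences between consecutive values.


First value: 21
Deltas:
  69 - 21 = 48
  71 - 69 = 2
  93 - 71 = 22
  98 - 93 = 5


Delta encoded: [21, 48, 2, 22, 5]


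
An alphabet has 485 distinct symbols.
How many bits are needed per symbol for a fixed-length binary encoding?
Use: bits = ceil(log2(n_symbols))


log2(485) = 8.9218
Bracket: 2^8 = 256 < 485 <= 2^9 = 512
So ceil(log2(485)) = 9

bits = ceil(log2(485)) = ceil(8.9218) = 9 bits


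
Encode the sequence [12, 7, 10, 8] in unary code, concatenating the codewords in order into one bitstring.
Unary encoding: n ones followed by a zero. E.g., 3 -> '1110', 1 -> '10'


Encode each number as n ones followed by a terminating 0:
  12 -> 1111111111110 (13 bits)
  7 -> 11111110 (8 bits)
  10 -> 11111111110 (11 bits)
  8 -> 111111110 (9 bits)
Total length = 13 + 8 + 11 + 9 = 41 bits.

Unary([12, 7, 10, 8]) = 11111111111101111111011111111110111111110 (41 bits)


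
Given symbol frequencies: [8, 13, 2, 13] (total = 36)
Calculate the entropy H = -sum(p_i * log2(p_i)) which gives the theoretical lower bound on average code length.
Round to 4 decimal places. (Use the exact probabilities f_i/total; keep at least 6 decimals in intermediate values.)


Per-symbol terms -p_i * log2(p_i) with p_i = f_i/36:
  p = 8/36 = 0.222222: log2(p) = -2.169925, -p*log2(p) = 0.482206
  p = 13/36 = 0.361111: log2(p) = -1.469485, -p*log2(p) = 0.530647
  p = 2/36 = 0.055556: log2(p) = -4.169925, -p*log2(p) = 0.231663
  p = 13/36 = 0.361111: log2(p) = -1.469485, -p*log2(p) = 0.530647
H = 0.482206 + 0.530647 + 0.231663 + 0.530647 = 1.775163

H = 1.7752 bits/symbol


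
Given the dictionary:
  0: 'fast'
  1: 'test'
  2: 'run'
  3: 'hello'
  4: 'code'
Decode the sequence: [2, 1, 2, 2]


Look up each index in the dictionary:
  2 -> 'run'
  1 -> 'test'
  2 -> 'run'
  2 -> 'run'

Decoded: "run test run run"


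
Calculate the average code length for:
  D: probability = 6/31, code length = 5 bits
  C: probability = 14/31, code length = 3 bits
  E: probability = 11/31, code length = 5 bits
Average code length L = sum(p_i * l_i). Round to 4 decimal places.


Weighted contributions p_i * l_i:
  D: (6/31) * 5 = 30/31
  C: (14/31) * 3 = 42/31
  E: (11/31) * 5 = 55/31
Sum = (30 + 42 + 55)/31 = 127/31

L = 127/31 = 4.0968 bits/symbol


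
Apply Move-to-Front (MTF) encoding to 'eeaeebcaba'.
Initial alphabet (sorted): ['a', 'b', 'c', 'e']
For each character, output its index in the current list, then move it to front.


MTF encoding:
'e': index 3 in ['a', 'b', 'c', 'e'] -> ['e', 'a', 'b', 'c']
'e': index 0 in ['e', 'a', 'b', 'c'] -> ['e', 'a', 'b', 'c']
'a': index 1 in ['e', 'a', 'b', 'c'] -> ['a', 'e', 'b', 'c']
'e': index 1 in ['a', 'e', 'b', 'c'] -> ['e', 'a', 'b', 'c']
'e': index 0 in ['e', 'a', 'b', 'c'] -> ['e', 'a', 'b', 'c']
'b': index 2 in ['e', 'a', 'b', 'c'] -> ['b', 'e', 'a', 'c']
'c': index 3 in ['b', 'e', 'a', 'c'] -> ['c', 'b', 'e', 'a']
'a': index 3 in ['c', 'b', 'e', 'a'] -> ['a', 'c', 'b', 'e']
'b': index 2 in ['a', 'c', 'b', 'e'] -> ['b', 'a', 'c', 'e']
'a': index 1 in ['b', 'a', 'c', 'e'] -> ['a', 'b', 'c', 'e']


Output: [3, 0, 1, 1, 0, 2, 3, 3, 2, 1]


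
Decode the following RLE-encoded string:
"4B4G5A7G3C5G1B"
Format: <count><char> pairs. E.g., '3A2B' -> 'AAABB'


Expanding each <count><char> pair:
  4B -> 'BBBB'
  4G -> 'GGGG'
  5A -> 'AAAAA'
  7G -> 'GGGGGGG'
  3C -> 'CCC'
  5G -> 'GGGGG'
  1B -> 'B'

Decoded = BBBBGGGGAAAAAGGGGGGGCCCGGGGGB


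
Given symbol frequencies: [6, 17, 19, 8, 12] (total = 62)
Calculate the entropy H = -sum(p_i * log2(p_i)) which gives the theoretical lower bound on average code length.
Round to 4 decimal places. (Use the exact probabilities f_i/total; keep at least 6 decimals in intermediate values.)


Per-symbol terms -p_i * log2(p_i) with p_i = f_i/62:
  p = 6/62 = 0.096774: log2(p) = -3.369234, -p*log2(p) = 0.326055
  p = 17/62 = 0.274194: log2(p) = -1.866733, -p*log2(p) = 0.511846
  p = 19/62 = 0.306452: log2(p) = -1.706269, -p*log2(p) = 0.522889
  p = 8/62 = 0.129032: log2(p) = -2.954196, -p*log2(p) = 0.381187
  p = 12/62 = 0.193548: log2(p) = -2.369234, -p*log2(p) = 0.458561
H = 0.326055 + 0.511846 + 0.522889 + 0.381187 + 0.458561 = 2.200538

H = 2.2005 bits/symbol


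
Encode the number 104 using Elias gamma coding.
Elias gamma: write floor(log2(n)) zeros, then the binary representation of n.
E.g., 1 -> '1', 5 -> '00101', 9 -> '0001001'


num_bits = floor(log2(104)) + 1 = 7
leading_zeros = num_bits - 1 = 6
binary(104) = 1101000

Elias gamma(104) = '000000' + '1101000' = 0000001101000 (13 bits)


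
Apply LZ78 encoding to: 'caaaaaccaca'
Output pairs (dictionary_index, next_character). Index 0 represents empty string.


LZ78 encoding steps:
Dictionary: {0: ''}
Step 1: w='' (idx 0), next='c' -> output (0, 'c'), add 'c' as idx 1
Step 2: w='' (idx 0), next='a' -> output (0, 'a'), add 'a' as idx 2
Step 3: w='a' (idx 2), next='a' -> output (2, 'a'), add 'aa' as idx 3
Step 4: w='aa' (idx 3), next='c' -> output (3, 'c'), add 'aac' as idx 4
Step 5: w='c' (idx 1), next='a' -> output (1, 'a'), add 'ca' as idx 5
Step 6: w='ca' (idx 5), end of input -> output (5, '')


Encoded: [(0, 'c'), (0, 'a'), (2, 'a'), (3, 'c'), (1, 'a'), (5, '')]


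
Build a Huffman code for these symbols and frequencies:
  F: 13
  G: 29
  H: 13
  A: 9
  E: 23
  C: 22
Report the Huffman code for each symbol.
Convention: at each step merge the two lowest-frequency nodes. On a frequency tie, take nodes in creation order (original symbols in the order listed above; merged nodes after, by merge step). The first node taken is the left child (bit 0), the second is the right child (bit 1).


Huffman tree construction:
Step 1: Merge A(9) + F(13) = 22
Step 2: Merge H(13) + C(22) = 35
Step 3: Merge (A+F)(22) + E(23) = 45
Step 4: Merge G(29) + (H+C)(35) = 64
Step 5: Merge ((A+F)+E)(45) + (G+(H+C))(64) = 109
Read each symbol's code off the tree from the root (left child = 0, right child = 1).

Codes:
  F: 001 (length 3)
  G: 10 (length 2)
  H: 110 (length 3)
  A: 000 (length 3)
  E: 01 (length 2)
  C: 111 (length 3)
Average code length: 275/109 = 2.5229 bits/symbol


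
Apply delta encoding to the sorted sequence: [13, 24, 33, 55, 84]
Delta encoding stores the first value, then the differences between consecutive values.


First value: 13
Deltas:
  24 - 13 = 11
  33 - 24 = 9
  55 - 33 = 22
  84 - 55 = 29


Delta encoded: [13, 11, 9, 22, 29]


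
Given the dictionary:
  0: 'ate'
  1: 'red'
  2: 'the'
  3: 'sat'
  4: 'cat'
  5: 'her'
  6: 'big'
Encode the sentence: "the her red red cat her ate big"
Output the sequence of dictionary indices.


Look up each word in the dictionary:
  'the' -> 2
  'her' -> 5
  'red' -> 1
  'red' -> 1
  'cat' -> 4
  'her' -> 5
  'ate' -> 0
  'big' -> 6

Encoded: [2, 5, 1, 1, 4, 5, 0, 6]


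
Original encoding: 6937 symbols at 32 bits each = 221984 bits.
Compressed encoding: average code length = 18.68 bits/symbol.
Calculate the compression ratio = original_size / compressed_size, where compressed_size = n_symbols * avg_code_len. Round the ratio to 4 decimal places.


original_size = n_symbols * orig_bits = 6937 * 32 = 221984 bits
compressed_size = n_symbols * avg_code_len = 6937 * 18.68 = 129583.16 bits
ratio = original_size / compressed_size = 221984 / 129583.16 = 1.7131

Compression ratio = 1.7131


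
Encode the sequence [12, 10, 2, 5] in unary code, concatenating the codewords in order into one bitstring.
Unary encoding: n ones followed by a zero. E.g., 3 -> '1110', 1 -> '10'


Encode each number as n ones followed by a terminating 0:
  12 -> 1111111111110 (13 bits)
  10 -> 11111111110 (11 bits)
  2 -> 110 (3 bits)
  5 -> 111110 (6 bits)
Total length = 13 + 11 + 3 + 6 = 33 bits.

Unary([12, 10, 2, 5]) = 111111111111011111111110110111110 (33 bits)


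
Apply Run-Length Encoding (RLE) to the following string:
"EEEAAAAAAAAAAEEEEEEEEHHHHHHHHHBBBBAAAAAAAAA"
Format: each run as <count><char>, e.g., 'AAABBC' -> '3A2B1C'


Scanning runs left to right:
  i=0: run of 'E' x 3 -> '3E'
  i=3: run of 'A' x 10 -> '10A'
  i=13: run of 'E' x 8 -> '8E'
  i=21: run of 'H' x 9 -> '9H'
  i=30: run of 'B' x 4 -> '4B'
  i=34: run of 'A' x 9 -> '9A'

RLE = 3E10A8E9H4B9A


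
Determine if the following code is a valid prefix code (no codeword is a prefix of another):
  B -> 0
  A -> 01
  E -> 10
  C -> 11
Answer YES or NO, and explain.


Checking each pair (does one codeword prefix another?):
  B='0' vs A='01': prefix -- VIOLATION

NO -- this is NOT a valid prefix code. B (0) is a prefix of A (01).


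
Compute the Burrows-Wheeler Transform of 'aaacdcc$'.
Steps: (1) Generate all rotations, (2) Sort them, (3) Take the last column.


Rotations (sorted):
  0: $aaacdcc -> last char: c
  1: aaacdcc$ -> last char: $
  2: aacdcc$a -> last char: a
  3: acdcc$aa -> last char: a
  4: c$aaacdc -> last char: c
  5: cc$aaacd -> last char: d
  6: cdcc$aaa -> last char: a
  7: dcc$aaac -> last char: c


BWT = c$aacdac


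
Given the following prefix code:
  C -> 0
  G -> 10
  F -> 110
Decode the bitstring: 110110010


Decoding step by step:
Bits 110 -> F
Bits 110 -> F
Bits 0 -> C
Bits 10 -> G


Decoded message: FFCG


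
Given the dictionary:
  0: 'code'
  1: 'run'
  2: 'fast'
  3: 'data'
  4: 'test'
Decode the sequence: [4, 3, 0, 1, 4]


Look up each index in the dictionary:
  4 -> 'test'
  3 -> 'data'
  0 -> 'code'
  1 -> 'run'
  4 -> 'test'

Decoded: "test data code run test"


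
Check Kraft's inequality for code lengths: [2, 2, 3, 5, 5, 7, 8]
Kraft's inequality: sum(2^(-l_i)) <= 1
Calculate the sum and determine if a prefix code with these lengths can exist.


Sum = 2^(-2) + 2^(-2) + 2^(-3) + 2^(-5) + 2^(-5) + 2^(-7) + 2^(-8)
    = 0.25 + 0.25 + 0.125 + 0.03125 + 0.03125 + 0.0078125 + 0.00390625
    = 179/256 = 0.69921875
Since 0.69921875 <= 1, Kraft's inequality IS satisfied.
A prefix code with these lengths CAN exist.

Kraft sum = 0.69921875. Satisfied.


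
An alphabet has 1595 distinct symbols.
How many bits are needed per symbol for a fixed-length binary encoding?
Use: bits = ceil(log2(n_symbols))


log2(1595) = 10.6393
Bracket: 2^10 = 1024 < 1595 <= 2^11 = 2048
So ceil(log2(1595)) = 11

bits = ceil(log2(1595)) = ceil(10.6393) = 11 bits


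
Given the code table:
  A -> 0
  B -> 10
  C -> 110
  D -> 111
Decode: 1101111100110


Decoding:
110 -> C
111 -> D
110 -> C
0 -> A
110 -> C


Result: CDCAC


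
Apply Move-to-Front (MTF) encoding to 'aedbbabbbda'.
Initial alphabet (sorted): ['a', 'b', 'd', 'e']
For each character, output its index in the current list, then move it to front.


MTF encoding:
'a': index 0 in ['a', 'b', 'd', 'e'] -> ['a', 'b', 'd', 'e']
'e': index 3 in ['a', 'b', 'd', 'e'] -> ['e', 'a', 'b', 'd']
'd': index 3 in ['e', 'a', 'b', 'd'] -> ['d', 'e', 'a', 'b']
'b': index 3 in ['d', 'e', 'a', 'b'] -> ['b', 'd', 'e', 'a']
'b': index 0 in ['b', 'd', 'e', 'a'] -> ['b', 'd', 'e', 'a']
'a': index 3 in ['b', 'd', 'e', 'a'] -> ['a', 'b', 'd', 'e']
'b': index 1 in ['a', 'b', 'd', 'e'] -> ['b', 'a', 'd', 'e']
'b': index 0 in ['b', 'a', 'd', 'e'] -> ['b', 'a', 'd', 'e']
'b': index 0 in ['b', 'a', 'd', 'e'] -> ['b', 'a', 'd', 'e']
'd': index 2 in ['b', 'a', 'd', 'e'] -> ['d', 'b', 'a', 'e']
'a': index 2 in ['d', 'b', 'a', 'e'] -> ['a', 'd', 'b', 'e']


Output: [0, 3, 3, 3, 0, 3, 1, 0, 0, 2, 2]


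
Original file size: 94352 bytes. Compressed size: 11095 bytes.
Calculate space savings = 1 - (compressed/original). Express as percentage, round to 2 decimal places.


ratio = compressed/original = 11095/94352 = 0.117592
savings = 1 - ratio = 1 - 0.117592 = 0.882408
as a percentage: 0.882408 * 100 = 88.24%

Space savings = 1 - 11095/94352 = 88.24%


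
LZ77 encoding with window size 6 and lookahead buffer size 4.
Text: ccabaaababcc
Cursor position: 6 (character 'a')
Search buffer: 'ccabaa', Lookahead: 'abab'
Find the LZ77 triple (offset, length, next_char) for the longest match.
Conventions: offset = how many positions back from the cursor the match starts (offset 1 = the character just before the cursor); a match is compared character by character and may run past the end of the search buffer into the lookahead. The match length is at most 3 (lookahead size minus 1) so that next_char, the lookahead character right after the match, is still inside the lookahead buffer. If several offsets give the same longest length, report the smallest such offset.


Try each offset into the search buffer:
  offset=1 (pos 5, char 'a'): match length 1
  offset=2 (pos 4, char 'a'): match length 1
  offset=3 (pos 3, char 'b'): match length 0
  offset=4 (pos 2, char 'a'): match length 3
  offset=5 (pos 1, char 'c'): match length 0
  offset=6 (pos 0, char 'c'): match length 0
Longest match has length 3 at offset 4.
next_char = character at position 6 + 3 = 9 -> 'b'

Best match: offset=4, length=3 (matching 'aba' starting at position 2)
LZ77 triple: (4, 3, 'b')


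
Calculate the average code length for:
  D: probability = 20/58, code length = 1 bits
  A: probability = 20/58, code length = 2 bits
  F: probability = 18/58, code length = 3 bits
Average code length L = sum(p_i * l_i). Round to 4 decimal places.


Weighted contributions p_i * l_i:
  D: (20/58) * 1 = 20/58
  A: (20/58) * 2 = 40/58
  F: (18/58) * 3 = 54/58
Sum = (20 + 40 + 54)/58 = 114/58

L = 114/58 = 1.9655 bits/symbol


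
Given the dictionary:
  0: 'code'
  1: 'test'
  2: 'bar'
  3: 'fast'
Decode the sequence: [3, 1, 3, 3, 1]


Look up each index in the dictionary:
  3 -> 'fast'
  1 -> 'test'
  3 -> 'fast'
  3 -> 'fast'
  1 -> 'test'

Decoded: "fast test fast fast test"


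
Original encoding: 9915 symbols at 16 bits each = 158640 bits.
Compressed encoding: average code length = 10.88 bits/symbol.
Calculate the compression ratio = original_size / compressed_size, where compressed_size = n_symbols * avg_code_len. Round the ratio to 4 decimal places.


original_size = n_symbols * orig_bits = 9915 * 16 = 158640 bits
compressed_size = n_symbols * avg_code_len = 9915 * 10.88 = 107875.2 bits
ratio = original_size / compressed_size = 158640 / 107875.2 = 1.4706

Compression ratio = 1.4706
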